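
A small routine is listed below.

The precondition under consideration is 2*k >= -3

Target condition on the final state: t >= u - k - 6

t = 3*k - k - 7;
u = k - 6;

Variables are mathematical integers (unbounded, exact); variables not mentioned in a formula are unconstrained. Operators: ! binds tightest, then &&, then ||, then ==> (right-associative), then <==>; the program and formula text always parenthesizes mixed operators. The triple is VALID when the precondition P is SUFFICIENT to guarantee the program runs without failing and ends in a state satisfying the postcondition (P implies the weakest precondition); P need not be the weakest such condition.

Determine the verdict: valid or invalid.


Working backward. After the program, the postcondition t >= u - k - 6 must hold; in canonical form it is k + t >= u - 6.
Before u := k - 6: t >= -12
Before t := 3*k - k - 7: 2*k >= -5
The weakest precondition is 2*k >= -5.
Check whether 2*k >= -3 implies it.
Every state satisfying the precondition satisfies the weakest precondition: the implication holds.
Answer: valid


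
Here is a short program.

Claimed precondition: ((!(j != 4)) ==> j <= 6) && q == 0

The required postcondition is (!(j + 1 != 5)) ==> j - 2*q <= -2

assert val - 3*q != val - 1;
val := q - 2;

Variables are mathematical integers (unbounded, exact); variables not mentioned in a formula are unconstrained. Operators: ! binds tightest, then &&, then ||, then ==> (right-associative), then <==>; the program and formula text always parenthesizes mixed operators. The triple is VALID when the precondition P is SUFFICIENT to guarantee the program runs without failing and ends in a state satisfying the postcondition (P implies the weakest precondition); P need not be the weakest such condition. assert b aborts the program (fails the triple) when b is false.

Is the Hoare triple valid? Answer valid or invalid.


Working backward. After the program, the postcondition (!(j + 1 != 5)) ==> j - 2*q <= -2 must hold; in canonical form it is (!(j != 4)) ==> j <= 2*q - 2.
Before val := q - 2: (!(j != 4)) ==> j <= 2*q - 2
Before assert val - 3*q != val - 1: 3*q != 1 && ((!(j != 4)) ==> j <= 2*q - 2)
The weakest precondition is 3*q != 1 && ((!(j != 4)) ==> j <= 2*q - 2).
Check whether ((!(j != 4)) ==> j <= 6) && q == 0 implies it.
Countermodel: at the initial state j = 4, q = 0, the precondition holds but the weakest precondition fails.
Answer: invalid


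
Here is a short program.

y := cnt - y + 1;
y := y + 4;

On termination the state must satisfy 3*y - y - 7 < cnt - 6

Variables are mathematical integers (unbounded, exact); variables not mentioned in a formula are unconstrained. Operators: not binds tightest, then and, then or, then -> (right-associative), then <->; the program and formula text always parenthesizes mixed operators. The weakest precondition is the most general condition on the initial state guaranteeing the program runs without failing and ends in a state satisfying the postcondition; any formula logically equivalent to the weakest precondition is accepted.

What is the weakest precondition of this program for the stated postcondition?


Working backward. After the program, the postcondition 3*y - y - 7 < cnt - 6 must hold; in canonical form it is 2*y < cnt + 1.
Before y := y + 4: 2*y < cnt - 7
Before y := cnt - y + 1: cnt < 2*y - 9
Answer: WP = cnt < 2*y - 9


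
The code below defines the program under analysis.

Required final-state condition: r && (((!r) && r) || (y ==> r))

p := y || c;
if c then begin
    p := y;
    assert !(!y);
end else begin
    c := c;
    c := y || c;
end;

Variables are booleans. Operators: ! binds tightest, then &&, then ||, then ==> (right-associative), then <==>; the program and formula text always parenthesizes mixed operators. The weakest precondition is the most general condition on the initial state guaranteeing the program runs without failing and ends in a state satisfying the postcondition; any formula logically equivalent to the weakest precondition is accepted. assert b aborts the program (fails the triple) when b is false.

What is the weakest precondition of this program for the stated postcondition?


Working backward. After the program, the postcondition r && (((!r) && r) || (y ==> r)) must hold; in canonical form it is r && (y ==> r).
Then branch requires y && r && (y ==> r); else branch requires r && (y ==> r).
Before the if: (c ==> (y && r && (y ==> r))) && ((!c) ==> (r && (y ==> r)))
Before p := y || c: (c ==> (y && r && (y ==> r))) && ((!c) ==> (r && (y ==> r)))
Answer: WP = (c ==> (y && r && (y ==> r))) && ((!c) ==> (r && (y ==> r)))


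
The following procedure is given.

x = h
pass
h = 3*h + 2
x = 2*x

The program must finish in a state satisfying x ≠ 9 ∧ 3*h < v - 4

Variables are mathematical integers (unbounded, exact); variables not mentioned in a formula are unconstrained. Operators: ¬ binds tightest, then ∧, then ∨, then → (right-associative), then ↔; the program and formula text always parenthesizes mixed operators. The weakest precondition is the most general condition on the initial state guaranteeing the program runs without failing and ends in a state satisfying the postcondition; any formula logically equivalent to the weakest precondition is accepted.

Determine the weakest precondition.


Working backward. After the program, x ≠ 9 ∧ 3*h < v - 4 must hold.
Before x := 2*x: 2*x ≠ 9 ∧ 3*h < v - 4
Before h := 3*h + 2: 2*x ≠ 9 ∧ 9*h < v - 10
Before skip: 2*x ≠ 9 ∧ 9*h < v - 10
Before x := h: 2*h ≠ 9 ∧ 9*h < v - 10
Answer: WP = 2*h ≠ 9 ∧ 9*h < v - 10


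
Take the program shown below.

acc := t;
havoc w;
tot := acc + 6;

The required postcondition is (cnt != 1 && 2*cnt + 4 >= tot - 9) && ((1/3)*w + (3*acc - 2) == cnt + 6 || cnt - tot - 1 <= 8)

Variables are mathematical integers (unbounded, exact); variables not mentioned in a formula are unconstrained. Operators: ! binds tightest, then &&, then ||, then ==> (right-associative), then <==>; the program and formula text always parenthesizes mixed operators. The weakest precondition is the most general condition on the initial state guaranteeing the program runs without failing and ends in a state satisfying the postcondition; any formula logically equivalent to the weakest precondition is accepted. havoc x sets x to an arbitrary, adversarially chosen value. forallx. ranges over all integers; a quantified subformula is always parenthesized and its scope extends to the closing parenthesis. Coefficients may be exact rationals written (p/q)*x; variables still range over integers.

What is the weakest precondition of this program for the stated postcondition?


Working backward. After the program, the postcondition (cnt != 1 && 2*cnt + 4 >= tot - 9) && ((1/3)*w + (3*acc - 2) == cnt + 6 || cnt - tot - 1 <= 8) must hold; in canonical form it is cnt != 1 && 2*cnt >= tot - 13 && (3*acc + (1/3)*w == cnt + 8 || cnt <= tot + 9).
Before tot := acc + 6: cnt != 1 && 2*cnt >= acc - 7 && (3*acc + (1/3)*w == cnt + 8 || cnt <= acc + 15)
Before havoc w: forall w_1. (cnt != 1 && 2*cnt >= acc - 7 && (3*acc + (1/3)*w_1 == cnt + 8 || cnt <= acc + 15))
Before acc := t: forall w_1. (cnt != 1 && 2*cnt >= t - 7 && (3*t + (1/3)*w_1 == cnt + 8 || cnt <= t + 15))
Answer: WP = forall w_1. (cnt != 1 && 2*cnt >= t - 7 && (3*t + (1/3)*w_1 == cnt + 8 || cnt <= t + 15))


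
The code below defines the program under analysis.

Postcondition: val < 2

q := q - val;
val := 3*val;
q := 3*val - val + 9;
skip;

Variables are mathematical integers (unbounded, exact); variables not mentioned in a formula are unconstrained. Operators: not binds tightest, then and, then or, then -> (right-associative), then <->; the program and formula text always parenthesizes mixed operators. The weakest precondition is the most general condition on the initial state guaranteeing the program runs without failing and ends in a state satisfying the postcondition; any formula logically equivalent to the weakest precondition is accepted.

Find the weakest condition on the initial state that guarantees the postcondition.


Working backward. After the program, val < 2 must hold.
Before skip: val < 2
Before q := 3*val - val + 9: val < 2
Before val := 3*val: 3*val < 2
Before q := q - val: 3*val < 2
Answer: WP = 3*val < 2


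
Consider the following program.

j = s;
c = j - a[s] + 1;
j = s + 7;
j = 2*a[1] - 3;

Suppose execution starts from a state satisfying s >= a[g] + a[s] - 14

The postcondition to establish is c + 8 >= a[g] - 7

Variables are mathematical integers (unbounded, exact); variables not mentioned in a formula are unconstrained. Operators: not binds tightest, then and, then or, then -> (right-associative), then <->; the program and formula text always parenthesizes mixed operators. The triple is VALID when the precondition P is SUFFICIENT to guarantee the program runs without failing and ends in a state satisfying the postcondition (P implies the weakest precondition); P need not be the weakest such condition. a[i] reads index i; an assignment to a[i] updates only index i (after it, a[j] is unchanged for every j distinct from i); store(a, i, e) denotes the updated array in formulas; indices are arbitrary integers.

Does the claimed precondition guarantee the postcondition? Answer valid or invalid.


Working backward. After the program, the postcondition c + 8 >= a[g] - 7 must hold; in canonical form it is c >= a[g] - 15.
Before j := 2*a[1] - 3: c >= a[g] - 15
Before j := s + 7: c >= a[g] - 15
Before c := j - a[s] + 1: j >= a[g] + a[s] - 16
Before j := s: s >= a[g] + a[s] - 16
The weakest precondition is s >= a[g] + a[s] - 16.
Check whether s >= a[g] + a[s] - 14 implies it.
Every state satisfying the precondition satisfies the weakest precondition: the implication holds.
Answer: valid


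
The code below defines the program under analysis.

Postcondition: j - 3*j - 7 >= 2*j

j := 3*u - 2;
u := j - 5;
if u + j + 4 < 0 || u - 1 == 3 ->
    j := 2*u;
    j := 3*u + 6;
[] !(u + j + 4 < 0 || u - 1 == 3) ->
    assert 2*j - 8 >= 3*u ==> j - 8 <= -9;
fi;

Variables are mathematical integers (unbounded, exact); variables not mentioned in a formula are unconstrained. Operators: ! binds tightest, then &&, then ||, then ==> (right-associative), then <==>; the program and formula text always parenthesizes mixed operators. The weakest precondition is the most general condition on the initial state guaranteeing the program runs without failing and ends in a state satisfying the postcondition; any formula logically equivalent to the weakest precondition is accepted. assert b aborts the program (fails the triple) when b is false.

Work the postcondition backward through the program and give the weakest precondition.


Working backward. After the program, the postcondition j - 3*j - 7 >= 2*j must hold; in canonical form it is 4*j <= -7.
Then branch requires 12*u <= -31; else branch requires (2*j >= 3*u + 8 ==> j <= -1) && 4*j <= -7.
Before the if: ((j + u < -4 || u == 4) ==> 12*u <= -31) && ((!(j + u < -4 || u == 4)) ==> ((2*j >= 3*u + 8 ==> j <= -1) && 4*j <= -7))
Before u := j - 5: ((2*j < 1 || j == 9) ==> 12*j <= 29) && ((!(2*j < 1 || j == 9)) ==> ((j <= 7 ==> j <= -1) && 4*j <= -7))
Before j := 3*u - 2: ((6*u < 5 || 3*u == 11) ==> 36*u <= 53) && ((!(6*u < 5 || 3*u == 11)) ==> ((3*u <= 9 ==> 3*u <= 1) && 12*u <= 1))
Answer: WP = ((6*u < 5 || 3*u == 11) ==> 36*u <= 53) && ((!(6*u < 5 || 3*u == 11)) ==> ((3*u <= 9 ==> 3*u <= 1) && 12*u <= 1))


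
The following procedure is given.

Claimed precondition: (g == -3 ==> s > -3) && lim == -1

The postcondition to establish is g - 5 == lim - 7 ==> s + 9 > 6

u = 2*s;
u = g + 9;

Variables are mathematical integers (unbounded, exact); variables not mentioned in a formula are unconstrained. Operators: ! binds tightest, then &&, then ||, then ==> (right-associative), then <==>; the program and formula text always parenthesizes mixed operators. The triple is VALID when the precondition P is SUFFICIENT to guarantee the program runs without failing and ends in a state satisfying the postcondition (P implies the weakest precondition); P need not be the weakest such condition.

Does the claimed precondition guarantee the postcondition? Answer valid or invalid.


Working backward. After the program, the postcondition g - 5 == lim - 7 ==> s + 9 > 6 must hold; in canonical form it is g == lim - 2 ==> s > -3.
Before u := g + 9: g == lim - 2 ==> s > -3
Before u := 2*s: g == lim - 2 ==> s > -3
The weakest precondition is g == lim - 2 ==> s > -3.
Check whether (g == -3 ==> s > -3) && lim == -1 implies it.
Every state satisfying the precondition satisfies the weakest precondition: the implication holds.
Answer: valid


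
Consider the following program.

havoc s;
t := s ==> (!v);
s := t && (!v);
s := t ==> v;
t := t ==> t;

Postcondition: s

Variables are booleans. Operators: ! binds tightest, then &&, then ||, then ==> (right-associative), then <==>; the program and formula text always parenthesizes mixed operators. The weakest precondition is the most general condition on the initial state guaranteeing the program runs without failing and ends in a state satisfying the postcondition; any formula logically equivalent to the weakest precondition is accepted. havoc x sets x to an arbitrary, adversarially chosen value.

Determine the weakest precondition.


Working backward. After the program, s must hold.
Before t := t ==> t: s
Before s := t ==> v: t ==> v
Before s := t && (!v): t ==> v
Before t := s ==> (!v): (s ==> (!v)) ==> v
Before havoc s: ((!v) ==> v) && v
Answer: WP = ((!v) ==> v) && v


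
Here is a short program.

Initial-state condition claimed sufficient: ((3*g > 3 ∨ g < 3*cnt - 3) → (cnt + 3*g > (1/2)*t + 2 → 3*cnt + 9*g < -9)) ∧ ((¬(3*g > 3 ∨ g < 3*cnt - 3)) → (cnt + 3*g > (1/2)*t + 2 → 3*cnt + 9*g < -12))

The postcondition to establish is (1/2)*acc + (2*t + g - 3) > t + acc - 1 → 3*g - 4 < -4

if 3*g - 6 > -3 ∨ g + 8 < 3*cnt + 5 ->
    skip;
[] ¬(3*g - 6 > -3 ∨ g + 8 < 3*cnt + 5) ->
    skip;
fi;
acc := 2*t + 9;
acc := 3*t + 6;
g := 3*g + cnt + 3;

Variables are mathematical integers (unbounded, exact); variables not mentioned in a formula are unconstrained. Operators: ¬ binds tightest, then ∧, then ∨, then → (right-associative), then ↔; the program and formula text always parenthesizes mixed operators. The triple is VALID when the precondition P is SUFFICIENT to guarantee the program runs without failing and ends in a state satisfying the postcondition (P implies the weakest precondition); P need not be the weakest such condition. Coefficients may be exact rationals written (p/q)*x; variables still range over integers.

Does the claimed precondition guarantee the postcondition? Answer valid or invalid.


Working backward. After the program, the postcondition (1/2)*acc + (2*t + g - 3) > t + acc - 1 → 3*g - 4 < -4 must hold; in canonical form it is g + t > (1/2)*acc + 2 → 3*g < 0.
Before g := 3*g + cnt + 3: cnt + 3*g + t > (1/2)*acc - 1 → 3*cnt + 9*g < -9
Before acc := 3*t + 6: cnt + 3*g > (1/2)*t + 2 → 3*cnt + 9*g < -9
Before acc := 2*t + 9: cnt + 3*g > (1/2)*t + 2 → 3*cnt + 9*g < -9
Then branch requires cnt + 3*g > (1/2)*t + 2 → 3*cnt + 9*g < -9; else branch requires cnt + 3*g > (1/2)*t + 2 → 3*cnt + 9*g < -9.
Before the if: ((3*g > 3 ∨ g < 3*cnt - 3) → (cnt + 3*g > (1/2)*t + 2 → 3*cnt + 9*g < -9)) ∧ ((¬(3*g > 3 ∨ g < 3*cnt - 3)) → (cnt + 3*g > (1/2)*t + 2 → 3*cnt + 9*g < -9))
The weakest precondition is ((3*g > 3 ∨ g < 3*cnt - 3) → (cnt + 3*g > (1/2)*t + 2 → 3*cnt + 9*g < -9)) ∧ ((¬(3*g > 3 ∨ g < 3*cnt - 3)) → (cnt + 3*g > (1/2)*t + 2 → 3*cnt + 9*g < -9)).
Check whether ((3*g > 3 ∨ g < 3*cnt - 3) → (cnt + 3*g > (1/2)*t + 2 → 3*cnt + 9*g < -9)) ∧ ((¬(3*g > 3 ∨ g < 3*cnt - 3)) → (cnt + 3*g > (1/2)*t + 2 → 3*cnt + 9*g < -12)) implies it.
Every state satisfying the precondition satisfies the weakest precondition: the implication holds.
Answer: valid


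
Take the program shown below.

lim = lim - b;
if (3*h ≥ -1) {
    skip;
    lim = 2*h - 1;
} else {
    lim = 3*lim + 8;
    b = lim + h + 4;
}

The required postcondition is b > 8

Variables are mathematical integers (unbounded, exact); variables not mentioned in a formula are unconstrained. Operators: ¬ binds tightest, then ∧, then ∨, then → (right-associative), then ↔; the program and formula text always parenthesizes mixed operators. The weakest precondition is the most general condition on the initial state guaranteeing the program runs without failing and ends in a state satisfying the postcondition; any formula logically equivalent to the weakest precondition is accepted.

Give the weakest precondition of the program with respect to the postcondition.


Working backward. After the program, b > 8 must hold.
Then branch requires b > 8; else branch requires h + 3*lim > -4.
Before the if: (3*h ≥ -1 → b > 8) ∧ ((¬(3*h ≥ -1)) → h + 3*lim > -4)
Before lim := lim - b: (3*h ≥ -1 → b > 8) ∧ ((¬(3*h ≥ -1)) → h + 3*lim > 3*b - 4)
Answer: WP = (3*h ≥ -1 → b > 8) ∧ ((¬(3*h ≥ -1)) → h + 3*lim > 3*b - 4)


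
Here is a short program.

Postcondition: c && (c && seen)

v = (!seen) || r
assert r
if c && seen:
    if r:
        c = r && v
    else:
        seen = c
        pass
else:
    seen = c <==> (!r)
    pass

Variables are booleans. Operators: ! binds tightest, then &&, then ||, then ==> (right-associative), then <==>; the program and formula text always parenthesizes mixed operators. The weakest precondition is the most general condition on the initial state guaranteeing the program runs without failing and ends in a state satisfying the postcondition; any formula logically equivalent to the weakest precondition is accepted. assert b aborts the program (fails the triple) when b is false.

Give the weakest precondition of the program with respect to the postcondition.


Working backward. After the program, the postcondition c && (c && seen) must hold; in canonical form it is c && seen.
Then branch requires (r ==> (r && v && seen)) && ((!r) ==> c); else branch requires c && (c <==> (!r)).
Before the if: ((c && seen) ==> ((r ==> (r && v && seen)) && ((!r) ==> c))) && ((!(c && seen)) ==> (c && (c <==> (!r))))
Before assert r: r && ((c && seen) ==> ((r ==> (r && v && seen)) && ((!r) ==> c))) && ((!(c && seen)) ==> (c && (c <==> (!r))))
Before v := (!seen) || r: r && ((c && seen) ==> ((r ==> (r && ((!seen) || r) && seen)) && ((!r) ==> c))) && ((!(c && seen)) ==> (c && (c <==> (!r))))
Answer: WP = r && ((c && seen) ==> ((r ==> (r && ((!seen) || r) && seen)) && ((!r) ==> c))) && ((!(c && seen)) ==> (c && (c <==> (!r))))


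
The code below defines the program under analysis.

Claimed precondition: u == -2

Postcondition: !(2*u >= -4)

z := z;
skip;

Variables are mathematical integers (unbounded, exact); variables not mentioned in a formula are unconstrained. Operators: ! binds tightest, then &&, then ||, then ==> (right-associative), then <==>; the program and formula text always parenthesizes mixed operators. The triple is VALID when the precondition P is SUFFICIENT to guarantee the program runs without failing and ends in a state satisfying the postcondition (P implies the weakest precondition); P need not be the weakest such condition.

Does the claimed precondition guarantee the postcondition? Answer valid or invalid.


Working backward. After the program, !(2*u >= -4) must hold.
Before skip: !(2*u >= -4)
Before z := z: !(2*u >= -4)
The weakest precondition is !(2*u >= -4).
Check whether u == -2 implies it.
Countermodel: at the initial state u = -2, the precondition holds but the weakest precondition fails.
Answer: invalid


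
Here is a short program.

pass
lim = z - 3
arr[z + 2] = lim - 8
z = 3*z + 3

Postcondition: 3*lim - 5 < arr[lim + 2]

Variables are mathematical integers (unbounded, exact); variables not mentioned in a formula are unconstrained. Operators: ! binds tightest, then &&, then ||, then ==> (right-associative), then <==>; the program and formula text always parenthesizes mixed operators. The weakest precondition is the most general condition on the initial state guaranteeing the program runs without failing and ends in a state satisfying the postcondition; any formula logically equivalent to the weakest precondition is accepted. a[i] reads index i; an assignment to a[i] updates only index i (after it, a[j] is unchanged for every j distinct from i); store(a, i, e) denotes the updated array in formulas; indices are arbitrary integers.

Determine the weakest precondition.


Working backward. After the program, the postcondition 3*lim - 5 < arr[lim + 2] must hold; in canonical form it is 3*lim < arr[lim + 2] + 5.
Before z := 3*z + 3: 3*lim < arr[lim + 2] + 5
Before arr[z + 2] := lim - 8: 3*lim < store(arr, z + 2, lim - 8)[lim + 2] + 5
Before lim := z - 3: 3*z < store(arr, z + 2, z - 11)[z - 1] + 14
Before skip: 3*z < store(arr, z + 2, z - 11)[z - 1] + 14
Answer: WP = 3*z < store(arr, z + 2, z - 11)[z - 1] + 14


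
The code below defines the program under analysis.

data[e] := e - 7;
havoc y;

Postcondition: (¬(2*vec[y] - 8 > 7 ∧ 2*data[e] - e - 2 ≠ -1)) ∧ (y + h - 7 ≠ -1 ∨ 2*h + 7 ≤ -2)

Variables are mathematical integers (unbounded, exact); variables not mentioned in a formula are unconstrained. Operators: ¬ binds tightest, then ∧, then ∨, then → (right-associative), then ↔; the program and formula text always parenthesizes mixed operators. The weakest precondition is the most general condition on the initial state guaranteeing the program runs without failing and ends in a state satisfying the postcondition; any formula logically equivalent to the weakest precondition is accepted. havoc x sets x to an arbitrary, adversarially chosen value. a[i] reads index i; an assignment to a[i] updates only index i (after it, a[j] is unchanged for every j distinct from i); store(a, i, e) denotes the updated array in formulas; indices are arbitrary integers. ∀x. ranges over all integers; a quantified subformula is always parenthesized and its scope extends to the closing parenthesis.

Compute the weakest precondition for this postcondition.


Working backward. After the program, the postcondition (¬(2*vec[y] - 8 > 7 ∧ 2*data[e] - e - 2 ≠ -1)) ∧ (y + h - 7 ≠ -1 ∨ 2*h + 7 ≤ -2) must hold; in canonical form it is (¬(2*vec[y] > 15 ∧ 2*data[e] ≠ e + 1)) ∧ (h + y ≠ 6 ∨ 2*h ≤ -9).
Before havoc y: ∀y_1. ((¬(2*vec[y_1] > 15 ∧ 2*data[e] ≠ e + 1)) ∧ (h + y_1 ≠ 6 ∨ 2*h ≤ -9))
Before data[e] := e - 7: ∀y_1. ((¬(2*vec[y_1] > 15 ∧ 2*store(data, e, e - 7)[e] ≠ e + 1)) ∧ (h + y_1 ≠ 6 ∨ 2*h ≤ -9))
Answer: WP = ∀y_1. ((¬(2*vec[y_1] > 15 ∧ 2*store(data, e, e - 7)[e] ≠ e + 1)) ∧ (h + y_1 ≠ 6 ∨ 2*h ≤ -9))


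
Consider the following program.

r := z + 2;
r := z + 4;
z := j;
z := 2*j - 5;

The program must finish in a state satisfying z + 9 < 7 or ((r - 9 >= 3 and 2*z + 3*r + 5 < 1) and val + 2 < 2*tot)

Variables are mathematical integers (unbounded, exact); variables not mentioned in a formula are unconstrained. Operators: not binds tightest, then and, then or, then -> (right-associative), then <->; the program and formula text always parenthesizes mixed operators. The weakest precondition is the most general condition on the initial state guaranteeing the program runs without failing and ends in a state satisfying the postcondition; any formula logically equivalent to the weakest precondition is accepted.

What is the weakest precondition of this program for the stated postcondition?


Working backward. After the program, the postcondition z + 9 < 7 or ((r - 9 >= 3 and 2*z + 3*r + 5 < 1) and val + 2 < 2*tot) must hold; in canonical form it is z < -2 or (r >= 12 and 3*r + 2*z < -4 and val < 2*tot - 2).
Before z := 2*j - 5: 2*j < 3 or (r >= 12 and 4*j + 3*r < 6 and val < 2*tot - 2)
Before z := j: 2*j < 3 or (r >= 12 and 4*j + 3*r < 6 and val < 2*tot - 2)
Before r := z + 4: 2*j < 3 or (z >= 8 and 4*j + 3*z < -6 and val < 2*tot - 2)
Before r := z + 2: 2*j < 3 or (z >= 8 and 4*j + 3*z < -6 and val < 2*tot - 2)
Answer: WP = 2*j < 3 or (z >= 8 and 4*j + 3*z < -6 and val < 2*tot - 2)


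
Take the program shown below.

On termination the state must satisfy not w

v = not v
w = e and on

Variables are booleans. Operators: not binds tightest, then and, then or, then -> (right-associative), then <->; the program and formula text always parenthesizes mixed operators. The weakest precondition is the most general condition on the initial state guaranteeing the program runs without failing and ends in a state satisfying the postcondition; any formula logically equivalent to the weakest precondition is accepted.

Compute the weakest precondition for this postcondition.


Working backward. After the program, not w must hold.
Before w := e and on: not (e and on)
Before v := not v: not (e and on)
Answer: WP = not (e and on)


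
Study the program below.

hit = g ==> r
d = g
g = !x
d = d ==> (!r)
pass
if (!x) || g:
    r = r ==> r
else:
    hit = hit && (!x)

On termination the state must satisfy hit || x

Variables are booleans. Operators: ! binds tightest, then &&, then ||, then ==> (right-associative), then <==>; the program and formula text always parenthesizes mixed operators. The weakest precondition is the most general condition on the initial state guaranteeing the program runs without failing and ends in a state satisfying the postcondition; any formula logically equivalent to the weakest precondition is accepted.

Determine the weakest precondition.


Working backward. After the program, hit || x must hold.
Then branch requires hit || x; else branch requires (hit && (!x)) || x.
Before the if: (((!x) || g) ==> (hit || x)) && ((!((!x) || g)) ==> ((hit && (!x)) || x))
Before skip: (((!x) || g) ==> (hit || x)) && ((!((!x) || g)) ==> ((hit && (!x)) || x))
Before d := d ==> (!r): (((!x) || g) ==> (hit || x)) && ((!((!x) || g)) ==> ((hit && (!x)) || x))
Before g := !x: ((!x) ==> (hit || x)) && (x ==> ((hit && (!x)) || x))
Before d := g: ((!x) ==> (hit || x)) && (x ==> ((hit && (!x)) || x))
Before hit := g ==> r: ((!x) ==> ((g ==> r) || x)) && (x ==> (((g ==> r) && (!x)) || x))
Answer: WP = ((!x) ==> ((g ==> r) || x)) && (x ==> (((g ==> r) && (!x)) || x))


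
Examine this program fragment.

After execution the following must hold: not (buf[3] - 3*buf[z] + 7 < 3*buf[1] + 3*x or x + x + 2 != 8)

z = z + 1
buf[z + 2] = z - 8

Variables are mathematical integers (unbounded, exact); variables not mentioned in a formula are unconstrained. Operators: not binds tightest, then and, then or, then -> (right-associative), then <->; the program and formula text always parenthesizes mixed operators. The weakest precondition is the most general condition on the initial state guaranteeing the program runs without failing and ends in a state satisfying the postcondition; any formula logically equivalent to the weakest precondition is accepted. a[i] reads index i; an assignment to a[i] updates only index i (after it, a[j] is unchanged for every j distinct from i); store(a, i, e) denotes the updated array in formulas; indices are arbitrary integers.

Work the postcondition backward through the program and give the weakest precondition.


Working backward. After the program, the postcondition not (buf[3] - 3*buf[z] + 7 < 3*buf[1] + 3*x or x + x + 2 != 8) must hold; in canonical form it is not (buf[3] < 3*buf[1] + 3*buf[z] + 3*x - 7 or 2*x != 6).
Before buf[z + 2] := z - 8: not (store(buf, z + 2, z - 8)[3] < 3*store(buf, z + 2, z - 8)[1] + 3*store(buf, z + 2, z - 8)[z] + 3*x - 7 or 2*x != 6)
Before z := z + 1: not (store(buf, z + 3, z - 7)[3] < 3*store(buf, z + 3, z - 7)[z + 1] + 3*store(buf, z + 3, z - 7)[1] + 3*x - 7 or 2*x != 6)
Answer: WP = not (store(buf, z + 3, z - 7)[3] < 3*store(buf, z + 3, z - 7)[z + 1] + 3*store(buf, z + 3, z - 7)[1] + 3*x - 7 or 2*x != 6)


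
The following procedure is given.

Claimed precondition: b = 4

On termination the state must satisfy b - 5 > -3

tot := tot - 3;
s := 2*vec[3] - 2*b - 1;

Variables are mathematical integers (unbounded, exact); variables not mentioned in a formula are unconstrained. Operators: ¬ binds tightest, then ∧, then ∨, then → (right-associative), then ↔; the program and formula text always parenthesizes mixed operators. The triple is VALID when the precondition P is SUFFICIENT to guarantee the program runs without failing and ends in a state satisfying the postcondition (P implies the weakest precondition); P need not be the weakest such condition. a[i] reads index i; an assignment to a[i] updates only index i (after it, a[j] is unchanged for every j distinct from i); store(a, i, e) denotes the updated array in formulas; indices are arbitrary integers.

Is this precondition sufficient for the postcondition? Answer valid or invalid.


Working backward. After the program, the postcondition b - 5 > -3 must hold; in canonical form it is b > 2.
Before s := 2*vec[3] - 2*b - 1: b > 2
Before tot := tot - 3: b > 2
The weakest precondition is b > 2.
Check whether b = 4 implies it.
Every state satisfying the precondition satisfies the weakest precondition: the implication holds.
Answer: valid


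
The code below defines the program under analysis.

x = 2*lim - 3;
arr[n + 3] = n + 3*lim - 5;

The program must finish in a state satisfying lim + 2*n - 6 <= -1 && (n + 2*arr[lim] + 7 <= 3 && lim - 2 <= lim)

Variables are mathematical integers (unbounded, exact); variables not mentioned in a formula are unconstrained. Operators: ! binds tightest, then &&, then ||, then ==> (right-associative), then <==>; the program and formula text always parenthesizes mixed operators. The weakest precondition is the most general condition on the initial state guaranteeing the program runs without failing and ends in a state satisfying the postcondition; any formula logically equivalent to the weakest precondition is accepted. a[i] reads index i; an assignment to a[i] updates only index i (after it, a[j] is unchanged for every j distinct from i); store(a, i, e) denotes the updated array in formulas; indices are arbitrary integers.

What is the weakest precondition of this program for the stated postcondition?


Working backward. After the program, the postcondition lim + 2*n - 6 <= -1 && (n + 2*arr[lim] + 7 <= 3 && lim - 2 <= lim) must hold; in canonical form it is lim + 2*n <= 5 && 2*arr[lim] + n <= -4.
Before arr[n + 3] := n + 3*lim - 5: lim + 2*n <= 5 && 2*store(arr, n + 3, 3*lim + n - 5)[lim] + n <= -4
Before x := 2*lim - 3: lim + 2*n <= 5 && 2*store(arr, n + 3, 3*lim + n - 5)[lim] + n <= -4
Answer: WP = lim + 2*n <= 5 && 2*store(arr, n + 3, 3*lim + n - 5)[lim] + n <= -4


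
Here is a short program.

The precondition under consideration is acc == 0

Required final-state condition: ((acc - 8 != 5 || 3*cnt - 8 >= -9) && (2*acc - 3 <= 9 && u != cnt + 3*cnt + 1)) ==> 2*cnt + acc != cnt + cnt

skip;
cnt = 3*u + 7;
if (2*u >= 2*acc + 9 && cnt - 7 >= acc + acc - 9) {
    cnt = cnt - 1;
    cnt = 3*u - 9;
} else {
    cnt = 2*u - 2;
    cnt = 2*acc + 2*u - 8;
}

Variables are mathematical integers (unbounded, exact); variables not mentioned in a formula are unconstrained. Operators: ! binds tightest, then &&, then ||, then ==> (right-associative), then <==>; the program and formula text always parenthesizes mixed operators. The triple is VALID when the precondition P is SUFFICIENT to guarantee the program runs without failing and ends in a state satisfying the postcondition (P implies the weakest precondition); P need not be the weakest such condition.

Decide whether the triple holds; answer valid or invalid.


Working backward. After the program, the postcondition ((acc - 8 != 5 || 3*cnt - 8 >= -9) && (2*acc - 3 <= 9 && u != cnt + 3*cnt + 1)) ==> 2*cnt + acc != cnt + cnt must hold; in canonical form it is ((acc != 13 || 3*cnt >= -1) && 2*acc <= 12 && u != 4*cnt + 1) ==> acc != 0.
Then branch requires ((acc != 13 || 9*u >= 26) && 2*acc <= 12 && 11*u != 35) ==> acc != 0; else branch requires ((acc != 13 || 6*acc + 6*u >= 23) && 2*acc <= 12 && 8*acc + 7*u != 31) ==> acc != 0.
Before the if: ((2*u >= 2*acc + 9 && cnt >= 2*acc - 2) ==> (((acc != 13 || 9*u >= 26) && 2*acc <= 12 && 11*u != 35) ==> acc != 0)) && ((!(2*u >= 2*acc + 9 && cnt >= 2*acc - 2)) ==> (((acc != 13 || 6*acc + 6*u >= 23) && 2*acc <= 12 && 8*acc + 7*u != 31) ==> acc != 0))
Before cnt := 3*u + 7: ((2*u >= 2*acc + 9 && 3*u >= 2*acc - 9) ==> (((acc != 13 || 9*u >= 26) && 2*acc <= 12 && 11*u != 35) ==> acc != 0)) && ((!(2*u >= 2*acc + 9 && 3*u >= 2*acc - 9)) ==> (((acc != 13 || 6*acc + 6*u >= 23) && 2*acc <= 12 && 8*acc + 7*u != 31) ==> acc != 0))
Before skip: ((2*u >= 2*acc + 9 && 3*u >= 2*acc - 9) ==> (((acc != 13 || 9*u >= 26) && 2*acc <= 12 && 11*u != 35) ==> acc != 0)) && ((!(2*u >= 2*acc + 9 && 3*u >= 2*acc - 9)) ==> (((acc != 13 || 6*acc + 6*u >= 23) && 2*acc <= 12 && 8*acc + 7*u != 31) ==> acc != 0))
The weakest precondition is ((2*u >= 2*acc + 9 && 3*u >= 2*acc - 9) ==> (((acc != 13 || 9*u >= 26) && 2*acc <= 12 && 11*u != 35) ==> acc != 0)) && ((!(2*u >= 2*acc + 9 && 3*u >= 2*acc - 9)) ==> (((acc != 13 || 6*acc + 6*u >= 23) && 2*acc <= 12 && 8*acc + 7*u != 31) ==> acc != 0)).
Check whether acc == 0 implies it.
Countermodel: at the initial state acc = 0, u = 0, the precondition holds but the weakest precondition fails.
Answer: invalid


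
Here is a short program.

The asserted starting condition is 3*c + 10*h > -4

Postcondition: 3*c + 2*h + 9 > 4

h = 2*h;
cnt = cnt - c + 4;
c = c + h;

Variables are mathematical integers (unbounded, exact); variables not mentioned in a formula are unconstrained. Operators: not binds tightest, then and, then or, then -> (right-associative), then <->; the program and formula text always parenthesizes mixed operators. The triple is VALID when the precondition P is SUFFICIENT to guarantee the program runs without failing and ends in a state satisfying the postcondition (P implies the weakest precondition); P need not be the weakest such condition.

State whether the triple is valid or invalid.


Working backward. After the program, the postcondition 3*c + 2*h + 9 > 4 must hold; in canonical form it is 3*c + 2*h > -5.
Before c := c + h: 3*c + 5*h > -5
Before cnt := cnt - c + 4: 3*c + 5*h > -5
Before h := 2*h: 3*c + 10*h > -5
The weakest precondition is 3*c + 10*h > -5.
Check whether 3*c + 10*h > -4 implies it.
Every state satisfying the precondition satisfies the weakest precondition: the implication holds.
Answer: valid


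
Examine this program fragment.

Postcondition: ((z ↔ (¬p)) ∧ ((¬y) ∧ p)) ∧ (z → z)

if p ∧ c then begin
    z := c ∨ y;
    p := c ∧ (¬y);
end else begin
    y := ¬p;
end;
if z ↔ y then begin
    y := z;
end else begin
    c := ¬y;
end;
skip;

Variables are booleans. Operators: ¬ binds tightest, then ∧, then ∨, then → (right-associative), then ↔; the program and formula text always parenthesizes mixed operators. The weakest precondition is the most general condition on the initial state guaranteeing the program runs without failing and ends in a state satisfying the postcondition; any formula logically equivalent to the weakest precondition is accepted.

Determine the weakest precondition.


Working backward. After the program, the postcondition ((z ↔ (¬p)) ∧ ((¬y) ∧ p)) ∧ (z → z) must hold; in canonical form it is (z ↔ (¬p)) ∧ (¬y) ∧ p.
Before skip: (z ↔ (¬p)) ∧ (¬y) ∧ p
Then branch requires (z ↔ (¬p)) ∧ (¬z) ∧ p; else branch requires (z ↔ (¬p)) ∧ (¬y) ∧ p.
Before the if: ((z ↔ y) → ((z ↔ (¬p)) ∧ (¬z) ∧ p)) ∧ ((¬(z ↔ y)) → ((z ↔ (¬p)) ∧ (¬y) ∧ p))
Then branch requires (((c ∨ y) ↔ y) → (((c ∨ y) ↔ (¬(c ∧ (¬y)))) ∧ (¬(c ∨ y)) ∧ c ∧ (¬y))) ∧ ((¬((c ∨ y) ↔ y)) → (((c ∨ y) ↔ (¬(c ∧ (¬y)))) ∧ (¬y) ∧ c)); else branch requires ((z ↔ (¬p)) → ((z ↔ (¬p)) ∧ (¬z) ∧ p)) ∧ ((¬(z ↔ (¬p))) → ((z ↔ (¬p)) ∧ p)).
Before the if: ((p ∧ c) → ((((c ∨ y) ↔ y) → (((c ∨ y) ↔ (¬(c ∧ (¬y)))) ∧ (¬(c ∨ y)) ∧ c ∧ (¬y))) ∧ ((¬((c ∨ y) ↔ y)) → (((c ∨ y) ↔ (¬(c ∧ (¬y)))) ∧ (¬y) ∧ c)))) ∧ ((¬(p ∧ c)) → (((z ↔ (¬p)) → ((z ↔ (¬p)) ∧ (¬z) ∧ p)) ∧ ((¬(z ↔ (¬p))) → ((z ↔ (¬p)) ∧ p))))
Answer: WP = ((p ∧ c) → ((((c ∨ y) ↔ y) → (((c ∨ y) ↔ (¬(c ∧ (¬y)))) ∧ (¬(c ∨ y)) ∧ c ∧ (¬y))) ∧ ((¬((c ∨ y) ↔ y)) → (((c ∨ y) ↔ (¬(c ∧ (¬y)))) ∧ (¬y) ∧ c)))) ∧ ((¬(p ∧ c)) → (((z ↔ (¬p)) → ((z ↔ (¬p)) ∧ (¬z) ∧ p)) ∧ ((¬(z ↔ (¬p))) → ((z ↔ (¬p)) ∧ p))))


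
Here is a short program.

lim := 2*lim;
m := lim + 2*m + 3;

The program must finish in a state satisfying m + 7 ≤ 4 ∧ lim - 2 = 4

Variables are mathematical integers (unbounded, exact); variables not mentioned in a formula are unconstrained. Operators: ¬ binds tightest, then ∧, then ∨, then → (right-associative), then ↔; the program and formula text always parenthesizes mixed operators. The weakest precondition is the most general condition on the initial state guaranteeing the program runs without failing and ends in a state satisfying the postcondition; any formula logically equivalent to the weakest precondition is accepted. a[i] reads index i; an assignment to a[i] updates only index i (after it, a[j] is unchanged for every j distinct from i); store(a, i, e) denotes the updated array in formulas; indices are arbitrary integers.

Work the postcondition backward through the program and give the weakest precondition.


Working backward. After the program, the postcondition m + 7 ≤ 4 ∧ lim - 2 = 4 must hold; in canonical form it is m ≤ -3 ∧ lim = 6.
Before m := lim + 2*m + 3: lim + 2*m ≤ -6 ∧ lim = 6
Before lim := 2*lim: 2*lim + 2*m ≤ -6 ∧ 2*lim = 6
Answer: WP = 2*lim + 2*m ≤ -6 ∧ 2*lim = 6


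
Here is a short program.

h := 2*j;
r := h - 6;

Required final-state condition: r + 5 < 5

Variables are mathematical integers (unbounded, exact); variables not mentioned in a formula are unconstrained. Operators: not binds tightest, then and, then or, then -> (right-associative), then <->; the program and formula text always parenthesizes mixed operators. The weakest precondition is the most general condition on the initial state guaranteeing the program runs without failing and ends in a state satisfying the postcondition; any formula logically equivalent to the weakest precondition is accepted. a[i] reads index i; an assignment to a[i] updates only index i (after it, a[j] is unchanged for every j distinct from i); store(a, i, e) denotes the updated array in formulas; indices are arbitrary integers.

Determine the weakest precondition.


Working backward. After the program, the postcondition r + 5 < 5 must hold; in canonical form it is r < 0.
Before r := h - 6: h < 6
Before h := 2*j: 2*j < 6
Answer: WP = 2*j < 6


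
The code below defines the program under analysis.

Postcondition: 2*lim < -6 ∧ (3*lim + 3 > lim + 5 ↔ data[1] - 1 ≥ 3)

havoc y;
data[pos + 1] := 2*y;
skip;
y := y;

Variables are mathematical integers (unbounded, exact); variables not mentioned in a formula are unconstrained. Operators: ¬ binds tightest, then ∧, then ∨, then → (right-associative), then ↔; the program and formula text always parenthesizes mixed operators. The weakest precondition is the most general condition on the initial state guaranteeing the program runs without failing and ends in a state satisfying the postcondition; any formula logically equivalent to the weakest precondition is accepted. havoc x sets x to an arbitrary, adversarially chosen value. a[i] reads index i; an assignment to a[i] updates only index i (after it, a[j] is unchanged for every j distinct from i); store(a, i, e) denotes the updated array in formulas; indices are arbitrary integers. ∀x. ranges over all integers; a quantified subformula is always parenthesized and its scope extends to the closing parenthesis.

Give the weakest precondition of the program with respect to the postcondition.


Working backward. After the program, the postcondition 2*lim < -6 ∧ (3*lim + 3 > lim + 5 ↔ data[1] - 1 ≥ 3) must hold; in canonical form it is 2*lim < -6 ∧ (2*lim > 2 ↔ data[1] ≥ 4).
Before y := y: 2*lim < -6 ∧ (2*lim > 2 ↔ data[1] ≥ 4)
Before skip: 2*lim < -6 ∧ (2*lim > 2 ↔ data[1] ≥ 4)
Before data[pos + 1] := 2*y: 2*lim < -6 ∧ (2*lim > 2 ↔ store(data, pos + 1, 2*y)[1] ≥ 4)
Before havoc y: ∀y_1. (2*lim < -6 ∧ (2*lim > 2 ↔ store(data, pos + 1, 2*y_1)[1] ≥ 4))
Answer: WP = ∀y_1. (2*lim < -6 ∧ (2*lim > 2 ↔ store(data, pos + 1, 2*y_1)[1] ≥ 4))
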